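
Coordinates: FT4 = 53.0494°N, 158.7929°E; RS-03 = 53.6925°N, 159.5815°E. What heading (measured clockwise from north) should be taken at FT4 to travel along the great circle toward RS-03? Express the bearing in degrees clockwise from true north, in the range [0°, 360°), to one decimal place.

Δλ = 0.7886°
y = sin Δλ · cos φ₂ = 0.008149
x = cos φ₁ sin φ₂ − sin φ₁ cos φ₂ cos Δλ = 0.011269
θ = atan2(y, x) = 35.8740° → 35.8740° (mod 360°)

35.9°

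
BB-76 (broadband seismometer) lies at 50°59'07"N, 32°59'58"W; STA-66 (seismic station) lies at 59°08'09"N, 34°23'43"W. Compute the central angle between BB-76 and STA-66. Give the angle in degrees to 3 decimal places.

BB-76: φ = +50.98528°, λ = -32.99944°
STA-66: φ = +59.13583°, λ = -34.39528°
Δφ = 8.1506°,  Δλ = -1.3958°
a = sin²(Δφ/2) + cos φ₁ cos φ₂ sin²(Δλ/2) = 0.005098
c = 2·arcsin(√a) = 0.142928 rad = 8.1892°

8.189°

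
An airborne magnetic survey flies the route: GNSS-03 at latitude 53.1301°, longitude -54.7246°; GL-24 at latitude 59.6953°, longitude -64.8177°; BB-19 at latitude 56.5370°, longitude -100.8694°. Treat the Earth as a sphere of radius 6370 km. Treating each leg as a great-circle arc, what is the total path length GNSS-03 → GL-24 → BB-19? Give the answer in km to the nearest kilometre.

GNSS-03→GL-24: c = 0.150094 rad, d = 956.10 km
GL-24→BB-19: c = 0.332604 rad, d = 2118.69 km
Total = 956.10 + 2118.69 = 3074.79 km

3075 km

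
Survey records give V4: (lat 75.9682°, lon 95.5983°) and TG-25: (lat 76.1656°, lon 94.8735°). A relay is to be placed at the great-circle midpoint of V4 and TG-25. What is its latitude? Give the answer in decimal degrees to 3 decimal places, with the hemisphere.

76.067°N

Bx = cos φ₂ cos Δλ = 0.239097,  By = cos φ₂ sin Δλ = -0.003025
φₘ = atan2(sin φ₁ + sin φ₂, √((cos φ₁ + Bx)² + By²)) = 76.06717°
λₘ = λ₁ + atan2(By, cos φ₁ + Bx) = 95.23842°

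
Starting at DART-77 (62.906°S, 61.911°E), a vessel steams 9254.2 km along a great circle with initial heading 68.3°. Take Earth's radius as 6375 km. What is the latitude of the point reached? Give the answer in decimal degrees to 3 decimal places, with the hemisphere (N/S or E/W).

δ = d/R = 9254.2/6375 = 1.451639 rad
φ₂ = arcsin(sin φ₁ cos δ + cos φ₁ sin δ cos θ)
   = arcsin(-0.89026·0.11888 + 0.45545·0.99291·0.36975) = 3.51889°
λ₂ = λ₁ + atan2(sin θ sin δ cos φ₁, cos δ − sin φ₁ sin φ₂) = 129.47207°

3.519°N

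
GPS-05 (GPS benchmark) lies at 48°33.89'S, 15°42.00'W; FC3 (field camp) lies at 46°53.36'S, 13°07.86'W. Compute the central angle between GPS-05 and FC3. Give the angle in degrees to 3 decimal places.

2.407°

GPS-05: φ = -48.56483°, λ = -15.70000°
FC3: φ = -46.88933°, λ = -13.13100°
Δφ = 1.6755°,  Δλ = 2.5690°
a = sin²(Δφ/2) + cos φ₁ cos φ₂ sin²(Δλ/2) = 0.000441
c = 2·arcsin(√a) = 0.042005 rad = 2.4067°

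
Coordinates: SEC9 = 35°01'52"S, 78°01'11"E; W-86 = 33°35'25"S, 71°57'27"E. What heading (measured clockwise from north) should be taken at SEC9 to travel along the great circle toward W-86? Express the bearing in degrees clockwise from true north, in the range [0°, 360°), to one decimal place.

284.3°

SEC9: φ = -35.03111°, λ = +78.01972°
W-86: φ = -33.59028°, λ = +71.95750°
Δλ = -6.0622°
y = sin Δλ · cos φ₂ = -0.087973
x = cos φ₁ sin φ₂ − sin φ₁ cos φ₂ cos Δλ = 0.022471
θ = atan2(y, x) = -75.6716° → 284.3284° (mod 360°)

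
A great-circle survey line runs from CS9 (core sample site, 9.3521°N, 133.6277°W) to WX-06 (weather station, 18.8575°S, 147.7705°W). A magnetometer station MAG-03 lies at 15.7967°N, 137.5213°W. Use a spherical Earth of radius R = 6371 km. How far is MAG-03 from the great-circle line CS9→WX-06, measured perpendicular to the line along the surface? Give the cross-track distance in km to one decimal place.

δ₁₃ = central angle CS9→MAG-03 = 0.130558 rad  (haversine)
θ₁₃ = bearing CS9→MAG-03 = 329.875°,  θ₁₂ = bearing CS9→WX-06 = 206.291°
dₓₜ = R·arcsin(sin δ₁₃ · sin(θ₁₃ − θ₁₂)) = 6371·arcsin(0.13019·sin(123.584°)) = 692.332 km
|dₓₜ| = 692.332 km

692.3 km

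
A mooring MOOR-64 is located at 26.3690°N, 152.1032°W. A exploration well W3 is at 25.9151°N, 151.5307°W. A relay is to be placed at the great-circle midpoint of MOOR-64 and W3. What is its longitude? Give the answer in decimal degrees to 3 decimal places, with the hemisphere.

151.816°W

Bx = cos φ₂ cos Δλ = 0.899398,  By = cos φ₂ sin Δλ = 0.008987
φₘ = atan2(sin φ₁ + sin φ₂, √((cos φ₁ + Bx)² + By²)) = 26.14233°
λₘ = λ₁ + atan2(By, cos φ₁ + Bx) = -151.81639°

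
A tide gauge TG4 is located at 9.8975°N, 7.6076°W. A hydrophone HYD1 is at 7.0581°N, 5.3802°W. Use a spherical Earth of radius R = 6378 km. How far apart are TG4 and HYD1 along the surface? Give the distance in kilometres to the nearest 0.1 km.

400.0 km

Δφ = -2.8394°,  Δλ = 2.2274°
a = sin²(Δφ/2) + cos φ₁ cos φ₂ sin²(Δλ/2) = 0.000983
c = 2·arcsin(√a) = 0.062722 rad = 3.5937°
d = R·c = 6378 × 0.062722 = 400.0 km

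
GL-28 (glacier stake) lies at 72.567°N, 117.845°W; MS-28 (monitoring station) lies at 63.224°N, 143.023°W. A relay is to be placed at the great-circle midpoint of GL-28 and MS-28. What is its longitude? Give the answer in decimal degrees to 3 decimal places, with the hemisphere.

133.007°W

Bx = cos φ₂ cos Δλ = 0.407701,  By = cos φ₂ sin Δλ = -0.191659
φₘ = atan2(sin φ₁ + sin φ₂, √((cos φ₁ + Bx)² + By²)) = 68.35757°
λₘ = λ₁ + atan2(By, cos φ₁ + Bx) = -133.00664°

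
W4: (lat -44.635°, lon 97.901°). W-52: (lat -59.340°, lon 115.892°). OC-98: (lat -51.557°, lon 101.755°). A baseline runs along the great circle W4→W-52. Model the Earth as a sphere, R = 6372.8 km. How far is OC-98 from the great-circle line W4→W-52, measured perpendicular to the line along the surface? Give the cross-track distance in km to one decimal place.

δ₁₃ = central angle W4→OC-98 = 0.128848 rad  (haversine)
θ₁₃ = bearing W4→OC-98 = 161.020°,  θ₁₂ = bearing W4→W-52 = 149.868°
dₓₜ = R·arcsin(sin δ₁₃ · sin(θ₁₃ − θ₁₂)) = 6372.8·arcsin(0.12849·sin(11.152°)) = 158.397 km
|dₓₜ| = 158.397 km

158.4 km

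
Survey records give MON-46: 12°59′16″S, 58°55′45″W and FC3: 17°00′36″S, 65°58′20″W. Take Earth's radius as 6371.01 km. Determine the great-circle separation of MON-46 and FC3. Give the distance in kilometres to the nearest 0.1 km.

878.6 km

MON-46: φ = -12.98778°, λ = -58.92917°
FC3: φ = -17.01000°, λ = -65.97222°
Δφ = -4.0222°,  Δλ = -7.0431°
a = sin²(Δφ/2) + cos φ₁ cos φ₂ sin²(Δλ/2) = 0.004747
c = 2·arcsin(√a) = 0.137907 rad = 7.9015°
d = R·c = 6371.01 × 0.137907 = 878.6 km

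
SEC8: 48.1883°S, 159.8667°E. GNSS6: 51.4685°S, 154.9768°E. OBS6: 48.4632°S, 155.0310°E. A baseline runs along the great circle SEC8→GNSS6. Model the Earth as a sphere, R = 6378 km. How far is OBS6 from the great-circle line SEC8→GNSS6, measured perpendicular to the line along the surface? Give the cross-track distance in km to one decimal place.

236.9 km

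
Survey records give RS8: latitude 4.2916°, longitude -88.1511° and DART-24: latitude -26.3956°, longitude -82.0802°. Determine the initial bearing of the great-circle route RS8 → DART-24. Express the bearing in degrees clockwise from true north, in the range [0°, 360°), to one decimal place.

Δλ = 6.0709°
y = sin Δλ · cos φ₂ = 0.094733
x = cos φ₁ sin φ₂ − sin φ₁ cos φ₂ cos Δλ = -0.509975
θ = atan2(y, x) = 169.4767° → 169.4767° (mod 360°)

169.5°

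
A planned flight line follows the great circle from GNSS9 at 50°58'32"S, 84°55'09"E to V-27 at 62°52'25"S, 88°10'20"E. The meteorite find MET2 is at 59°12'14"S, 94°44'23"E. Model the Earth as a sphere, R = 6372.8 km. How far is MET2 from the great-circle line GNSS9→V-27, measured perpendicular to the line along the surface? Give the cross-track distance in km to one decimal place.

434.7 km

GNSS9: φ = -50.97556°, λ = +84.91917°
V-27: φ = -62.87361°, λ = +88.17222°
MET2: φ = -59.20389°, λ = +94.73972°
δ₁₃ = central angle GNSS9→MET2 = 0.173528 rad  (haversine)
θ₁₃ = bearing GNSS9→MET2 = 149.617°,  θ₁₂ = bearing GNSS9→V-27 = 172.867°
dₓₜ = R·arcsin(sin δ₁₃ · sin(θ₁₃ − θ₁₂)) = 6372.8·arcsin(0.17266·sin(-23.249°)) = -434.665 km
|dₓₜ| = 434.665 km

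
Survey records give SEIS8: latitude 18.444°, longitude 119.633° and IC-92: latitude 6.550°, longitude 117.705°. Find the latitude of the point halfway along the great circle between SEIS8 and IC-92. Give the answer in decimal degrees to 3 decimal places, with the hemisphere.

Bx = cos φ₂ cos Δλ = 0.992910,  By = cos φ₂ sin Δλ = -0.033424
φₘ = atan2(sin φ₁ + sin φ₂, √((cos φ₁ + Bx)² + By²)) = 12.49871°
λₘ = λ₁ + atan2(By, cos φ₁ + Bx) = 118.64674°

12.499°N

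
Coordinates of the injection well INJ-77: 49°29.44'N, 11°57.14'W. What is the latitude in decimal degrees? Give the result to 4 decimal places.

49° + 29.44′/60 = 49 + 0.49067 = 49.4907°

49.4907°N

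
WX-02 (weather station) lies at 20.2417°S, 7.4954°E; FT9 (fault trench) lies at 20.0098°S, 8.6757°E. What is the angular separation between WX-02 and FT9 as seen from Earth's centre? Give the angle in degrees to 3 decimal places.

1.132°

Δφ = 0.2319°,  Δλ = 1.1803°
a = sin²(Δφ/2) + cos φ₁ cos φ₂ sin²(Δλ/2) = 0.000098
c = 2·arcsin(√a) = 0.019761 rad = 1.1322°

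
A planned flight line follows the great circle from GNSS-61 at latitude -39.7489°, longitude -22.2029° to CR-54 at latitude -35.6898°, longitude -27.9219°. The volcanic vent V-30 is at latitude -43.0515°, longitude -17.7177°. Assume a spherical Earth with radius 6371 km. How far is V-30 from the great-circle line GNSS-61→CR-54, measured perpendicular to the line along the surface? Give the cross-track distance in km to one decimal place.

δ₁₃ = central angle GNSS-61→V-30 = 0.082259 rad  (haversine)
θ₁₃ = bearing GNSS-61→V-30 = 135.935°,  θ₁₂ = bearing GNSS-61→CR-54 = 310.120°
dₓₜ = R·arcsin(sin δ₁₃ · sin(θ₁₃ − θ₁₂)) = 6371·arcsin(0.08217·sin(-174.185°)) = -53.037 km
|dₓₜ| = 53.037 km

53.0 km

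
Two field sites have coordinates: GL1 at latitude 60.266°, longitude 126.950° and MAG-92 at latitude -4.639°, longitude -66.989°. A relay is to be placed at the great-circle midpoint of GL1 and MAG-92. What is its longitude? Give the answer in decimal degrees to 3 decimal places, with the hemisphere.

80.041°W

Bx = cos φ₂ cos Δλ = -0.967373,  By = cos φ₂ sin Δλ = 0.240100
φₘ = atan2(sin φ₁ + sin φ₂, √((cos φ₁ + Bx)² + By²)) = 56.10644°
λₘ = λ₁ + atan2(By, cos φ₁ + Bx) = -80.04129°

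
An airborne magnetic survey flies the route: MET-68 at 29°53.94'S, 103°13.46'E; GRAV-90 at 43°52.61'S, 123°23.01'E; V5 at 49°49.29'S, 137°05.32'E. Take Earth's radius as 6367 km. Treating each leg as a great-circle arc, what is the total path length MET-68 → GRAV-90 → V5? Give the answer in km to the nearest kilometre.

3590 km

MET-68: φ = -29.89900°, λ = +103.22433°
GRAV-90: φ = -43.87683°, λ = +123.38350°
V5: φ = -49.82150°, λ = +137.08867°
MET-68→GRAV-90: c = 0.370607 rad, d = 2359.66 km
GRAV-90→V5: c = 0.193272 rad, d = 1230.56 km
Total = 2359.66 + 1230.56 = 3590.22 km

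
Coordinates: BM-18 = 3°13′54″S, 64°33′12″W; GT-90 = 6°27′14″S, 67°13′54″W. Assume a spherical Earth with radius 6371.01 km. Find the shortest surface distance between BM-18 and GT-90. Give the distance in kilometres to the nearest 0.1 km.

BM-18: φ = -3.23167°, λ = -64.55333°
GT-90: φ = -6.45389°, λ = -67.23167°
Δφ = -3.2222°,  Δλ = -2.6783°
a = sin²(Δφ/2) + cos φ₁ cos φ₂ sin²(Δλ/2) = 0.001332
c = 2·arcsin(√a) = 0.073019 rad = 4.1837°
d = R·c = 6371.01 × 0.073019 = 465.2 km

465.2 km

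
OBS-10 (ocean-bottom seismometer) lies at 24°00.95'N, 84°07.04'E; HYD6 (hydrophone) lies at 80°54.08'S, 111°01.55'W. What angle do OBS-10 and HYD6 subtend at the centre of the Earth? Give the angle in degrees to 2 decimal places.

OBS-10: φ = +24.01583°, λ = +84.11733°
HYD6: φ = -80.90133°, λ = -111.02583°
Δφ = -104.9172°,  Δλ = 164.8568°
a = sin²(Δφ/2) + cos φ₁ cos φ₂ sin²(Δλ/2) = 0.770649
c = 2·arcsin(√a) = 2.142777 rad = 122.7721°

122.77°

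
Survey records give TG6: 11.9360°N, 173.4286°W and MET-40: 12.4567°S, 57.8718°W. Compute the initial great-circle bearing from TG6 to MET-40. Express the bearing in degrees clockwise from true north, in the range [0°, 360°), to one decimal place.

98.0°

Δλ = 115.5568°
y = sin Δλ · cos φ₂ = 0.880921
x = cos φ₁ sin φ₂ − sin φ₁ cos φ₂ cos Δλ = -0.123916
θ = atan2(y, x) = 98.0070° → 98.0070° (mod 360°)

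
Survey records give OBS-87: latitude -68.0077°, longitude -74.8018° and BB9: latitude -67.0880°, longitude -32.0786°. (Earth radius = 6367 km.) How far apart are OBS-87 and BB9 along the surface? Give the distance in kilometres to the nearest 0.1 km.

Δφ = 0.9197°,  Δλ = 42.7232°
a = sin²(Δφ/2) + cos φ₁ cos φ₂ sin²(Δλ/2) = 0.019408
c = 2·arcsin(√a) = 0.279535 rad = 16.0162°
d = R·c = 6367 × 0.279535 = 1779.8 km

1779.8 km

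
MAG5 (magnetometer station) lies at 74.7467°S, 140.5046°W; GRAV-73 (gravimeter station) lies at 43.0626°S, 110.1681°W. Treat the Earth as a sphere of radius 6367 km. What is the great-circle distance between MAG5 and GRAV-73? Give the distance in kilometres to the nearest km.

3828 km

Δφ = 31.6841°,  Δλ = 30.3365°
a = sin²(Δφ/2) + cos φ₁ cos φ₂ sin²(Δλ/2) = 0.087681
c = 2·arcsin(√a) = 0.601235 rad = 34.4482°
d = R·c = 6367 × 0.601235 = 3828.1 km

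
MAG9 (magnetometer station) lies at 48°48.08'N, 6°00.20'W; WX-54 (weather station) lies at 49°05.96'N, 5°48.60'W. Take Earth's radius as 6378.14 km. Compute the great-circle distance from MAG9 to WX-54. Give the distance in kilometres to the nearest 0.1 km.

MAG9: φ = +48.80133°, λ = -6.00333°
WX-54: φ = +49.09933°, λ = -5.81000°
Δφ = 0.2980°,  Δλ = 0.1933°
a = sin²(Δφ/2) + cos φ₁ cos φ₂ sin²(Δλ/2) = 0.000008
c = 2·arcsin(√a) = 0.005653 rad = 0.3239°
d = R·c = 6378.14 × 0.005653 = 36.1 km

36.1 km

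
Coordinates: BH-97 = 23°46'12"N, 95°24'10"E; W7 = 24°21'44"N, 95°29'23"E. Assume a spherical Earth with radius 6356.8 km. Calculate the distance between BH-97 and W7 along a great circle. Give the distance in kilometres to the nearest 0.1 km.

BH-97: φ = +23.77000°, λ = +95.40278°
W7: φ = +24.36222°, λ = +95.48972°
Δφ = 0.5922°,  Δλ = 0.0869°
a = sin²(Δφ/2) + cos φ₁ cos φ₂ sin²(Δλ/2) = 0.000027
c = 2·arcsin(√a) = 0.010429 rad = 0.5975°
d = R·c = 6356.8 × 0.010429 = 66.3 km

66.3 km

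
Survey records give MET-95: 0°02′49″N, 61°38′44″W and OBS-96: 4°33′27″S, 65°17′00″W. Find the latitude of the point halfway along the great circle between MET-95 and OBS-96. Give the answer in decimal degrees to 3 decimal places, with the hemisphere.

MET-95: φ = +0.04694°, λ = -61.64556°
OBS-96: φ = -4.55750°, λ = -65.28333°
Bx = cos φ₂ cos Δλ = 0.994830,  By = cos φ₂ sin Δλ = -0.063248
φₘ = atan2(sin φ₁ + sin φ₂, √((cos φ₁ + Bx)² + By²)) = -2.25641°
λₘ = λ₁ + atan2(By, cos φ₁ + Bx) = -63.46156°

2.256°S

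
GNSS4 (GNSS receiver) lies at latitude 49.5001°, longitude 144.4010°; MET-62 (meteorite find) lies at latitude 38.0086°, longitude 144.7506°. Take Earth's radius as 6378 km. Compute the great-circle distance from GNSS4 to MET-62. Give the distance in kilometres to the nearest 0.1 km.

1279.5 km

Δφ = -11.4915°,  Δλ = 0.3496°
a = sin²(Δφ/2) + cos φ₁ cos φ₂ sin²(Δλ/2) = 0.010028
c = 2·arcsin(√a) = 0.200612 rad = 11.4942°
d = R·c = 6378 × 0.200612 = 1279.5 km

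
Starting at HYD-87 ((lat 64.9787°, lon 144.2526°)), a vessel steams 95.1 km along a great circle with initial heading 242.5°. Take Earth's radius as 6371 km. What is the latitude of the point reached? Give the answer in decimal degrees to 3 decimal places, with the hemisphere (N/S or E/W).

δ = d/R = 95.1/6371 = 0.014927 rad
φ₂ = arcsin(sin φ₁ cos δ + cos φ₁ sin δ cos θ)
   = arcsin(0.90615·0.99989 + 0.42296·0.01493·-0.46175) = 64.57320°
λ₂ = λ₁ + atan2(sin θ sin δ cos φ₁, cos δ − sin φ₁ sin φ₂) = 142.48551°

64.573°N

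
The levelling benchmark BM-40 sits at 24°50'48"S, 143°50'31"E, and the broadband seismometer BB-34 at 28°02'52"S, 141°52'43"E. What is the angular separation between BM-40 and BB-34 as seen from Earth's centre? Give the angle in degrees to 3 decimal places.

BM-40: φ = -24.84667°, λ = +143.84194°
BB-34: φ = -28.04778°, λ = +141.87861°
Δφ = -3.2011°,  Δλ = -1.9633°
a = sin²(Δφ/2) + cos φ₁ cos φ₂ sin²(Δλ/2) = 0.001015
c = 2·arcsin(√a) = 0.063736 rad = 3.6518°

3.652°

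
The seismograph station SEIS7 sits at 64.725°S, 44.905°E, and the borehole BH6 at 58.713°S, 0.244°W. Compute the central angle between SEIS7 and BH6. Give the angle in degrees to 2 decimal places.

Δφ = 6.0120°,  Δλ = -45.1490°
a = sin²(Δφ/2) + cos φ₁ cos φ₂ sin²(Δλ/2) = 0.035426
c = 2·arcsin(√a) = 0.378696 rad = 21.6977°

21.70°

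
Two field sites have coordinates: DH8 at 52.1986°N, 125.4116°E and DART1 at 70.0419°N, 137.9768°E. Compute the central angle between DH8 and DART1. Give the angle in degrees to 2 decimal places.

18.76°

Δφ = 17.8433°,  Δλ = 12.5652°
a = sin²(Δφ/2) + cos φ₁ cos φ₂ sin²(Δλ/2) = 0.026556
c = 2·arcsin(√a) = 0.327383 rad = 18.7576°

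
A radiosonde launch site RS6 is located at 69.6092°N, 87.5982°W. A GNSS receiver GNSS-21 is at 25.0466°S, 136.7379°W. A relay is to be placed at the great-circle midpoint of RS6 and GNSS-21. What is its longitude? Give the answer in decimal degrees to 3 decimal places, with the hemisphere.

Bx = cos φ₂ cos Δλ = 0.592697,  By = cos φ₂ sin Δλ = -0.685187
φₘ = atan2(sin φ₁ + sin φ₂, √((cos φ₁ + Bx)² + By²)) = 23.82236°
λₘ = λ₁ + atan2(By, cos φ₁ + Bx) = -123.65491°

123.655°W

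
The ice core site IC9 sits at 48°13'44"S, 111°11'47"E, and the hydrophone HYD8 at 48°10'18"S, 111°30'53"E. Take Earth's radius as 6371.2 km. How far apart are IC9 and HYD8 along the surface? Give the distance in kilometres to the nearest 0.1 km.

24.4 km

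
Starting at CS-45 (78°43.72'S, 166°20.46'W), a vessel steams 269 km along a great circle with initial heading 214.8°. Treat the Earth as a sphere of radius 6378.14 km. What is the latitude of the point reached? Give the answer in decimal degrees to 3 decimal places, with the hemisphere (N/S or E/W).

CS-45: φ = -78.72867°, λ = -166.34100°
δ = d/R = 269/6378.14 = 0.042175 rad
φ₂ = arcsin(sin φ₁ cos δ + cos φ₁ sin δ cos θ)
   = arcsin(-0.98071·0.99911 + 0.19546·0.04216·-0.82115) = -80.61242°
λ₂ = λ₁ + atan2(sin θ sin δ cos φ₁, cos δ − sin φ₁ sin φ₂) = -174.82444°

80.612°S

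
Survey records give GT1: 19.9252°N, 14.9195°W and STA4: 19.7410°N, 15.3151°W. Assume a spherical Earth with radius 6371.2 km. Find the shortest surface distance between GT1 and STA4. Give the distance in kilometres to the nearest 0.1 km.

46.2 km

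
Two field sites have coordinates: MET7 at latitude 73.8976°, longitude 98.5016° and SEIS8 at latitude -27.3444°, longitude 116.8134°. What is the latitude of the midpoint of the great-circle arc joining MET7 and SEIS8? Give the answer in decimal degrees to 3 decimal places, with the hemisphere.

23.470°N

Bx = cos φ₂ cos Δλ = 0.843281,  By = cos φ₂ sin Δλ = 0.279081
φₘ = atan2(sin φ₁ + sin φ₂, √((cos φ₁ + Bx)² + By²)) = 23.46997°
λₘ = λ₁ + atan2(By, cos φ₁ + Bx) = 112.48597°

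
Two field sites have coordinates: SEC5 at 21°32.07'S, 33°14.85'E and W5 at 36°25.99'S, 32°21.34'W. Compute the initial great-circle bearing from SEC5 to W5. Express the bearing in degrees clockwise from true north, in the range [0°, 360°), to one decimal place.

SEC5: φ = -21.53450°, λ = +33.24750°
W5: φ = -36.43317°, λ = -32.35567°
Δλ = -65.6032°
y = sin Δλ · cos φ₂ = -0.732709
x = cos φ₁ sin φ₂ − sin φ₁ cos φ₂ cos Δλ = -0.430447
θ = atan2(y, x) = -120.4331° → 239.5669° (mod 360°)

239.6°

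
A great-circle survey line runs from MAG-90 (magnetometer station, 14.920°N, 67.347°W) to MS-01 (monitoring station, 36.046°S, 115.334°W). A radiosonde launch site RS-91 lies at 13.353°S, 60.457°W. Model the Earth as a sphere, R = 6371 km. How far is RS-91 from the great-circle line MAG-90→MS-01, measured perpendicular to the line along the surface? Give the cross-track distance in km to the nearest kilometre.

2582 km

δ₁₃ = central angle MAG-90→RS-91 = 0.507605 rad  (haversine)
θ₁₃ = bearing MAG-90→RS-91 = 166.106°,  θ₁₂ = bearing MAG-90→MS-01 = 220.318°
dₓₜ = R·arcsin(sin δ₁₃ · sin(θ₁₃ − θ₁₂)) = 6371·arcsin(0.48609·sin(-54.212°)) = -2582.231 km
|dₓₜ| = 2582.231 km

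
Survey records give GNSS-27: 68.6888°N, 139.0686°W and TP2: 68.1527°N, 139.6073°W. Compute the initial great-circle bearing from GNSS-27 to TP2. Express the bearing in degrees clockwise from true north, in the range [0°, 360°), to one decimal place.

Δλ = -0.5387°
y = sin Δλ · cos φ₂ = -0.003499
x = cos φ₁ sin φ₂ − sin φ₁ cos φ₂ cos Δλ = -0.009341
θ = atan2(y, x) = -159.4664° → 200.5336° (mod 360°)

200.5°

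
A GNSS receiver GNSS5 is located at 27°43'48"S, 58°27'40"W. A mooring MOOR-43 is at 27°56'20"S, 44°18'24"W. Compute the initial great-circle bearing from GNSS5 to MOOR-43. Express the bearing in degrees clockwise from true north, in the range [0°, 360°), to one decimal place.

GNSS5: φ = -27.73000°, λ = -58.46111°
MOOR-43: φ = -27.93889°, λ = -44.30667°
Δλ = 14.1544°
y = sin Δλ · cos φ₂ = 0.216035
x = cos φ₁ sin φ₂ − sin φ₁ cos φ₂ cos Δλ = -0.016126
θ = atan2(y, x) = 94.2689° → 94.2689° (mod 360°)

94.3°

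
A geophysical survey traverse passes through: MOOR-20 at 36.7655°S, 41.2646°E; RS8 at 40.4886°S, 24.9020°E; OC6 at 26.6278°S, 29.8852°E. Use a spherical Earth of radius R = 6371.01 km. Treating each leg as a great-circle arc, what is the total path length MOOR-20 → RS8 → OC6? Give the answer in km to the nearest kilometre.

MOOR-20→RS8: c = 0.231979 rad, d = 1477.94 km
RS8→OC6: c = 0.252420 rad, d = 1608.17 km
Total = 1477.94 + 1608.17 = 3086.11 km

3086 km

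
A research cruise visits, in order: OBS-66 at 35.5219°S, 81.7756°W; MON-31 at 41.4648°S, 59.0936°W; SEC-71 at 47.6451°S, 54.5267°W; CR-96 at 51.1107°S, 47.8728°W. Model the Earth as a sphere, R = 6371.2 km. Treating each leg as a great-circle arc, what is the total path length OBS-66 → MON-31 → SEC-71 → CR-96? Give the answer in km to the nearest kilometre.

3467 km

OBS-66→MON-31: c = 0.325611 rad, d = 2074.53 km
MON-31→SEC-71: c = 0.121853 rad, d = 776.35 km
SEC-71→CR-96: c = 0.096762 rad, d = 616.49 km
Total = 2074.53 + 776.35 + 616.49 = 3467.37 km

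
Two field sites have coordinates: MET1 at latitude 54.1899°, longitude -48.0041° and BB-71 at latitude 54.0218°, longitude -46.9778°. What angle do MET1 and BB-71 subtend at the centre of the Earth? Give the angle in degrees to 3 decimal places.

0.625°

Δφ = -0.1681°,  Δλ = 1.0263°
a = sin²(Δφ/2) + cos φ₁ cos φ₂ sin²(Δλ/2) = 0.000030
c = 2·arcsin(√a) = 0.010904 rad = 0.6247°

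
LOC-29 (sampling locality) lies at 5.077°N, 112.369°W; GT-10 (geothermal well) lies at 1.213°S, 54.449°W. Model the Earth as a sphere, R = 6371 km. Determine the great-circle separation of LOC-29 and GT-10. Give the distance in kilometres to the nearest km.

Δφ = -6.2900°,  Δλ = 57.9200°
a = sin²(Δφ/2) + cos φ₁ cos φ₂ sin²(Δλ/2) = 0.236486
c = 2·arcsin(√a) = 1.015698 rad = 58.1952°
d = R·c = 6371 × 1.015698 = 6471.0 km

6471 km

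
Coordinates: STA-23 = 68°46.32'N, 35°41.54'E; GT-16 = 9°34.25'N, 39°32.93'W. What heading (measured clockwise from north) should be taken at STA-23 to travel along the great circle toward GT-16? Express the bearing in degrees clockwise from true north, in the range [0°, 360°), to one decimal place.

259.7°

STA-23: φ = +68.77200°, λ = +35.69233°
GT-16: φ = +9.57083°, λ = -39.54883°
Δλ = -75.2412°
y = sin Δλ · cos φ₂ = -0.953547
x = cos φ₁ sin φ₂ − sin φ₁ cos φ₂ cos Δλ = -0.173958
θ = atan2(y, x) = -100.3389° → 259.6611° (mod 360°)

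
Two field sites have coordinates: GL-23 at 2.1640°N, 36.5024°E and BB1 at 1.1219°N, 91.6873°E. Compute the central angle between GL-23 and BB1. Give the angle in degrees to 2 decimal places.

55.17°

Δφ = -1.0421°,  Δλ = 55.1849°
a = sin²(Δφ/2) + cos φ₁ cos φ₂ sin²(Δλ/2) = 0.214424
c = 2·arcsin(√a) = 0.962887 rad = 55.1694°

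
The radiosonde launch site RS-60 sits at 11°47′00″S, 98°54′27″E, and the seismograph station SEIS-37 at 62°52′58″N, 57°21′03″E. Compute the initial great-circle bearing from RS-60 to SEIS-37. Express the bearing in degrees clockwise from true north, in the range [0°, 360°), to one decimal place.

RS-60: φ = -11.78333°, λ = +98.90750°
SEIS-37: φ = +62.88278°, λ = +57.35083°
Δλ = -41.5567°
y = sin Δλ · cos φ₂ = -0.302368
x = cos φ₁ sin φ₂ − sin φ₁ cos φ₂ cos Δλ = 0.940972
θ = atan2(y, x) = -17.8141° → 342.1859° (mod 360°)

342.2°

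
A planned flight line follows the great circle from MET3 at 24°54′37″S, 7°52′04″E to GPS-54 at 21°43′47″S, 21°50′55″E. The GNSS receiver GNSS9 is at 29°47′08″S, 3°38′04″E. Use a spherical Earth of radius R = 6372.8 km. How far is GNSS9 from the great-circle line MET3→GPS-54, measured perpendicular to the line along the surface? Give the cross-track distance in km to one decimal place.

MET3: φ = -24.91028°, λ = +7.86778°
GPS-54: φ = -21.72972°, λ = +21.84861°
GNSS9: φ = -29.78556°, λ = +3.63444°
δ₁₃ = central angle MET3→GNSS9 = 0.107434 rad  (haversine)
θ₁₃ = bearing MET3→GNSS9 = 216.690°,  θ₁₂ = bearing MET3→GPS-54 = 78.934°
dₓₜ = R·arcsin(sin δ₁₃ · sin(θ₁₃ − θ₁₂)) = 6372.8·arcsin(0.10723·sin(137.755°)) = 459.808 km
|dₓₜ| = 459.808 km

459.8 km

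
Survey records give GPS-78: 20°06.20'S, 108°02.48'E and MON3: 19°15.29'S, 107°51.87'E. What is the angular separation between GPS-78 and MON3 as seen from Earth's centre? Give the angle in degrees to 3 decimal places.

0.865°

GPS-78: φ = -20.10333°, λ = +108.04133°
MON3: φ = -19.25483°, λ = +107.86450°
Δφ = 0.8485°,  Δλ = -0.1768°
a = sin²(Δφ/2) + cos φ₁ cos φ₂ sin²(Δλ/2) = 0.000057
c = 2·arcsin(√a) = 0.015092 rad = 0.8647°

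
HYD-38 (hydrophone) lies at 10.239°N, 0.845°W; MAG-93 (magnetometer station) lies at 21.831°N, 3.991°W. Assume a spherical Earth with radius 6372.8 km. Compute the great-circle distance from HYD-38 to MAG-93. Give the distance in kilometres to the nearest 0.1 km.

1332.3 km

Δφ = 11.5920°,  Δλ = -3.1460°
a = sin²(Δφ/2) + cos φ₁ cos φ₂ sin²(Δλ/2) = 0.010887
c = 2·arcsin(√a) = 0.209059 rad = 11.9782°
d = R·c = 6372.8 × 0.209059 = 1332.3 km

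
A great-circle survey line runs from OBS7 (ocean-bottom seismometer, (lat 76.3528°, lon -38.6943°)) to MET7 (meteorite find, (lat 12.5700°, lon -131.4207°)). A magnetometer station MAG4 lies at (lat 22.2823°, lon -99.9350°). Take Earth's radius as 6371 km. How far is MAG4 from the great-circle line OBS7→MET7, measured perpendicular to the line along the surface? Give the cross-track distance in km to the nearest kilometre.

2771 km

δ₁₃ = central angle OBS7→MAG4 = 1.077527 rad  (haversine)
θ₁₃ = bearing OBS7→MAG4 = 247.069°,  θ₁₂ = bearing OBS7→MET7 = 275.651°
dₓₜ = R·arcsin(sin δ₁₃ · sin(θ₁₃ − θ₁₂)) = 6371·arcsin(0.88079·sin(-28.582°)) = -2771.152 km
|dₓₜ| = 2771.152 km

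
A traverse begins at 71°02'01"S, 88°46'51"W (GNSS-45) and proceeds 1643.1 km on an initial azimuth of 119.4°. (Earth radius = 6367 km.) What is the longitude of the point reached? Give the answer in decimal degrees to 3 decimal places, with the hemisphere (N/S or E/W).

40.144°W

GNSS-45: φ = -71.03361°, λ = -88.78083°
δ = d/R = 1643.1/6367 = 0.258065 rad
φ₂ = arcsin(sin φ₁ cos δ + cos φ₁ sin δ cos θ)
   = arcsin(-0.94571·0.96689 + 0.32501·0.25521·-0.49090) = -72.76773°
λ₂ = λ₁ + atan2(sin θ sin δ cos φ₁, cos δ − sin φ₁ sin φ₂) = -40.14421°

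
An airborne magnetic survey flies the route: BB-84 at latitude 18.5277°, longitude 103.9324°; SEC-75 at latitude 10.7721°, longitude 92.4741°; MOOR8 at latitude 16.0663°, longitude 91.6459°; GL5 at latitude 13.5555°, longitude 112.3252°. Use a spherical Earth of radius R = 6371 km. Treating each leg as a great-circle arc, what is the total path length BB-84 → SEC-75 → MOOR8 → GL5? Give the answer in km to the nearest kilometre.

4338 km

BB-84→SEC-75: c = 0.235969 rad, d = 1503.36 km
SEC-75→MOOR8: c = 0.093464 rad, d = 595.46 km
MOOR8→GL5: c = 0.351513 rad, d = 2239.49 km
Total = 1503.36 + 595.46 + 2239.49 = 4338.31 km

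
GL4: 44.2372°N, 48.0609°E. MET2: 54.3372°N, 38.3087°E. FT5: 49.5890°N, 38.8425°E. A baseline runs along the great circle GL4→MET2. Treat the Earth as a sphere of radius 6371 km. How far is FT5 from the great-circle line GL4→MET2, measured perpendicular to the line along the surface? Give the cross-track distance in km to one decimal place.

δ₁₃ = central angle GL4→FT5 = 0.144053 rad  (haversine)
θ₁₃ = bearing GL4→FT5 = 313.662°,  θ₁₂ = bearing GL4→MET2 = 331.415°
dₓₜ = R·arcsin(sin δ₁₃ · sin(θ₁₃ − θ₁₂)) = 6371·arcsin(0.14356·sin(-17.753°)) = -278.959 km
|dₓₜ| = 278.959 km

279.0 km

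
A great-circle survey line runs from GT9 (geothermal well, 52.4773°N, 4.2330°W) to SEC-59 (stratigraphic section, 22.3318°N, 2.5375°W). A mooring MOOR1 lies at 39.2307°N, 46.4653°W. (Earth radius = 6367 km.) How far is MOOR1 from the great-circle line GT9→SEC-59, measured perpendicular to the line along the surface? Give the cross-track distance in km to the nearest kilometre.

3509 km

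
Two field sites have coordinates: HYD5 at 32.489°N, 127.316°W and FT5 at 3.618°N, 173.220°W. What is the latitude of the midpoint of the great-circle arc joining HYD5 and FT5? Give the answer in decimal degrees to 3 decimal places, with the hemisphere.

19.481°N

Bx = cos φ₂ cos Δλ = 0.694476,  By = cos φ₂ sin Δλ = -0.716744
φₘ = atan2(sin φ₁ + sin φ₂, √((cos φ₁ + Bx)² + By²)) = 19.48137°
λₘ = λ₁ + atan2(By, cos φ₁ + Bx) = -152.30303°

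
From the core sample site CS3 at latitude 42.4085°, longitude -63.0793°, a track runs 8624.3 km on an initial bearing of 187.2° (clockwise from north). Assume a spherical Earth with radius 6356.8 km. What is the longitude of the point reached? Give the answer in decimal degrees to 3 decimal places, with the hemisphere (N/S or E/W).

71.670°W

δ = d/R = 8624.3/6356.8 = 1.356705 rad
φ₂ = arcsin(sin φ₁ cos δ + cos φ₁ sin δ cos θ)
   = arcsin(0.67441·0.21246 + 0.73836·0.97717·-0.99211) = -34.92640°
λ₂ = λ₁ + atan2(sin θ sin δ cos φ₁, cos δ − sin φ₁ sin φ₂) = -71.67008°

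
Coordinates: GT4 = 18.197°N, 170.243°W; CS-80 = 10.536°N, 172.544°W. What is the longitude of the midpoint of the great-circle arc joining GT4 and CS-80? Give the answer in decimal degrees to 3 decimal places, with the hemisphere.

171.413°W

Bx = cos φ₂ cos Δλ = 0.982348,  By = cos φ₂ sin Δλ = -0.039472
φₘ = atan2(sin φ₁ + sin φ₂, √((cos φ₁ + Bx)² + By²)) = 14.36928°
λₘ = λ₁ + atan2(By, cos φ₁ + Bx) = -171.41323°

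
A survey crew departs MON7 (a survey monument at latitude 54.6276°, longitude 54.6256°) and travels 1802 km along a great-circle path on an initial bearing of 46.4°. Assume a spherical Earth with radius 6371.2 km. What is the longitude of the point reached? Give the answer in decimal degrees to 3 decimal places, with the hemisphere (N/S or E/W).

δ = d/R = 1802/6371.2 = 0.282835 rad
φ₂ = arcsin(sin φ₁ cos δ + cos φ₁ sin δ cos θ)
   = arcsin(0.81541·0.96027 + 0.57889·0.27908·0.68962) = 63.43417°
λ₂ = λ₁ + atan2(sin θ sin δ cos φ₁, cos δ − sin φ₁ sin φ₂) = 81.49126°

81.491°E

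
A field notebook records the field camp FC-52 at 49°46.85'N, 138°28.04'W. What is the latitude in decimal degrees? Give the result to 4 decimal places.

49.7808°N

49° + 46.85′/60 = 49 + 0.78083 = 49.7808°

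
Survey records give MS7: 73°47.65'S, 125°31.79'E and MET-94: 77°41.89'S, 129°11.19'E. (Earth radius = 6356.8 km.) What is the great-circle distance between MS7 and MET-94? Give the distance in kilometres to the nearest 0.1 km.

MS7: φ = -73.79417°, λ = +125.52983°
MET-94: φ = -77.69817°, λ = +129.18650°
Δφ = -3.9040°,  Δλ = 3.6567°
a = sin²(Δφ/2) + cos φ₁ cos φ₂ sin²(Δλ/2) = 0.001221
c = 2·arcsin(√a) = 0.069893 rad = 4.0046°
d = R·c = 6356.8 × 0.069893 = 444.3 km

444.3 km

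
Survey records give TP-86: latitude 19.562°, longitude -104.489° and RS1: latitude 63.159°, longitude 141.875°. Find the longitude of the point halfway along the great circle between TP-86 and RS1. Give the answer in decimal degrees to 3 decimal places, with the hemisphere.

Bx = cos φ₂ cos Δλ = -0.181024,  By = cos φ₂ sin Δλ = -0.413639
φₘ = atan2(sin φ₁ + sin φ₂, √((cos φ₁ + Bx)² + By²)) = 54.77633°
λₘ = λ₁ + atan2(By, cos φ₁ + Bx) = -133.00706°

133.007°W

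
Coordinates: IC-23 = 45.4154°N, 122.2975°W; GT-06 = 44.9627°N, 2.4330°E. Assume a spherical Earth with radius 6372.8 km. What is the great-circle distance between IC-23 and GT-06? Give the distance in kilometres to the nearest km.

Δφ = -0.4527°,  Δλ = 124.7305°
a = sin²(Δφ/2) + cos φ₁ cos φ₂ sin²(Δλ/2) = 0.389843
c = 2·arcsin(√a) = 1.348660 rad = 77.2725°
d = R·c = 6372.8 × 1.348660 = 8594.7 km

8595 km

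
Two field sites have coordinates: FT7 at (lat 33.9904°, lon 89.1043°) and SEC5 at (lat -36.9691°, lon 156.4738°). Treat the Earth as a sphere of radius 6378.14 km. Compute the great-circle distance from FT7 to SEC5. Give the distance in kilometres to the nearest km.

10538 km

Δφ = -70.9595°,  Δλ = 67.3695°
a = sin²(Δφ/2) + cos φ₁ cos φ₂ sin²(Δλ/2) = 0.540654
c = 2·arcsin(√a) = 1.652193 rad = 94.6637°
d = R·c = 6378.14 × 1.652193 = 10537.9 km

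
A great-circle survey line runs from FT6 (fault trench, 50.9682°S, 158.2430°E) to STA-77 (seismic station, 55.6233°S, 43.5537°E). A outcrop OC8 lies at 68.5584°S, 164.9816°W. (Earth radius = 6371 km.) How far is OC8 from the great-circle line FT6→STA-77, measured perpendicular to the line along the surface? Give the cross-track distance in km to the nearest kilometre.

2540 km

δ₁₃ = central angle FT6→OC8 = 0.433673 rad  (haversine)
θ₁₃ = bearing FT6→OC8 = 148.613°,  θ₁₂ = bearing FT6→STA-77 = 216.122°
dₓₜ = R·arcsin(sin δ₁₃ · sin(θ₁₃ − θ₁₂)) = 6371·arcsin(0.42021·sin(-67.508°)) = -2540.278 km
|dₓₜ| = 2540.278 km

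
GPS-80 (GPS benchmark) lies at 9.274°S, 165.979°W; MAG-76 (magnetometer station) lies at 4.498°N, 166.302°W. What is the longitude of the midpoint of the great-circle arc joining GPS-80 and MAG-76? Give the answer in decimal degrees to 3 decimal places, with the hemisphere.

Bx = cos φ₂ cos Δλ = 0.996904,  By = cos φ₂ sin Δλ = -0.005620
φₘ = atan2(sin φ₁ + sin φ₂, √((cos φ₁ + Bx)² + By²)) = -2.38801°
λₘ = λ₁ + atan2(By, cos φ₁ + Bx) = -166.14131°

166.141°W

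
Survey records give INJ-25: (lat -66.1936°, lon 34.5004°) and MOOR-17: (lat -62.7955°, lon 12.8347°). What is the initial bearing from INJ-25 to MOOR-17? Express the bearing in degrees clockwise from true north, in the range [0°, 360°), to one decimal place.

Δλ = -21.6657°
y = sin Δλ · cos φ₂ = -0.168782
x = cos φ₁ sin φ₂ − sin φ₁ cos φ₂ cos Δλ = 0.029724
θ = atan2(y, x) = -80.0121° → 279.9879° (mod 360°)

280.0°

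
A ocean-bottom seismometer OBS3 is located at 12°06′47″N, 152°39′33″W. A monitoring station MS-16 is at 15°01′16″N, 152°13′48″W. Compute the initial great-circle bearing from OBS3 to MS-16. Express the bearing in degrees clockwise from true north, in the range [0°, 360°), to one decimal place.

OBS3: φ = +12.11306°, λ = -152.65917°
MS-16: φ = +15.02111°, λ = -152.23000°
Δλ = 0.4292°
y = sin Δλ · cos φ₂ = 0.007234
x = cos φ₁ sin φ₂ − sin φ₁ cos φ₂ cos Δλ = 0.050739
θ = atan2(y, x) = 8.1145° → 8.1145° (mod 360°)

8.1°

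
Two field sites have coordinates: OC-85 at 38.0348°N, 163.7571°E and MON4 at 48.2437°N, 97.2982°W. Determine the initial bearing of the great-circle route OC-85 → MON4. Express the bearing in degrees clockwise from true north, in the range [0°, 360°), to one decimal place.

Δλ = 98.9447°
y = sin Δλ · cos φ₂ = 0.657865
x = cos φ₁ sin φ₂ − sin φ₁ cos φ₂ cos Δλ = 0.651363
θ = atan2(y, x) = 45.2846° → 45.2846° (mod 360°)

45.3°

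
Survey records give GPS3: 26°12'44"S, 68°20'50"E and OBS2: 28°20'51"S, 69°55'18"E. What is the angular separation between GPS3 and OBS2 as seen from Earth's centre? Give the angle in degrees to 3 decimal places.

GPS3: φ = -26.21222°, λ = +68.34722°
OBS2: φ = -28.34750°, λ = +69.92167°
Δφ = -2.1353°,  Δλ = 1.5744°
a = sin²(Δφ/2) + cos φ₁ cos φ₂ sin²(Δλ/2) = 0.000496
c = 2·arcsin(√a) = 0.044556 rad = 2.5529°

2.553°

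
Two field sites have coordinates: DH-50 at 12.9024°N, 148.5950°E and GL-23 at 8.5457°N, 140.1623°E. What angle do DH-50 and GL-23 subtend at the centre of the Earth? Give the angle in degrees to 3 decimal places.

9.359°

Δφ = -4.3567°,  Δλ = -8.4327°
a = sin²(Δφ/2) + cos φ₁ cos φ₂ sin²(Δλ/2) = 0.006655
c = 2·arcsin(√a) = 0.163343 rad = 9.3589°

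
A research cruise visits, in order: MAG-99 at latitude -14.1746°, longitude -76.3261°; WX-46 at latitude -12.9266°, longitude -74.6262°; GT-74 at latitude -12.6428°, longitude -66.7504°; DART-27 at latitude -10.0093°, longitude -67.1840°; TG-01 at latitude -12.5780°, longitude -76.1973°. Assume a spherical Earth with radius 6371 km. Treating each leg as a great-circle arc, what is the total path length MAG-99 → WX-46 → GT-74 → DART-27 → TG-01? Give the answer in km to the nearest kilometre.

2405 km

MAG-99→WX-46: c = 0.036143 rad, d = 230.27 km
WX-46→GT-74: c = 0.134137 rad, d = 854.59 km
GT-74→DART-27: c = 0.046558 rad, d = 296.62 km
DART-27→TG-01: c = 0.160628 rad, d = 1023.36 km
Total = 230.27 + 854.59 + 296.62 + 1023.36 = 2404.84 km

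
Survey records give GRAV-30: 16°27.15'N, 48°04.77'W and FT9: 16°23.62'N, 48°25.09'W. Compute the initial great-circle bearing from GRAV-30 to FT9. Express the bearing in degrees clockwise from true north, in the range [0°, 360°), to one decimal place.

259.8°

GRAV-30: φ = +16.45250°, λ = -48.07950°
FT9: φ = +16.39367°, λ = -48.41817°
Δλ = -0.3387°
y = sin Δλ · cos φ₂ = -0.005671
x = cos φ₁ sin φ₂ − sin φ₁ cos φ₂ cos Δλ = -0.001022
θ = atan2(y, x) = -100.2176° → 259.7824° (mod 360°)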